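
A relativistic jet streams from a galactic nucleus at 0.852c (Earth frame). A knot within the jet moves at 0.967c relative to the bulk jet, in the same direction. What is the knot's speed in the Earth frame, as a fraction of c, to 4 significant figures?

u ≈ 0.9973c

Relativistic velocity addition: u = (u' + v)/(1 + u'v/c²)
= (0.967 + 0.852)/(1 + 0.967×0.852) = 1.819/1.82388 = 0.9973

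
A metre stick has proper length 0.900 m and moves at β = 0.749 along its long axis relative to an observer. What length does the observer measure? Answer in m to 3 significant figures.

γ = 1/√(1 − 0.749²) = 1.5093
Length contraction: L = L₀/γ = 0.900/1.5093 = 0.596 m

L ≈ 0.596 m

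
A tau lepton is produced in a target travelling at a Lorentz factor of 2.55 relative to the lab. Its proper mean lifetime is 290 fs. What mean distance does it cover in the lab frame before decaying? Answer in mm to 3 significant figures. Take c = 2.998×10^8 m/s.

d ≈ 0.204 mm

β = √(1 − 1/γ²) = √(1 − 1/2.55²) = 0.91990
Dilated lifetime: Δt = γτ₀ = 2.55 × 290 fs = 739.50 fs
d = vΔt = 0.91990c × 739.50 fs = 2.7579×10^8 m/s × 7.3950×10^-13 s = 0.204 mm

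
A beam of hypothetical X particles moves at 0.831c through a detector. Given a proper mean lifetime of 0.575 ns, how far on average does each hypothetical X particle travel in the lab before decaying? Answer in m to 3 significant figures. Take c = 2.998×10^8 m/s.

γ = 1/√(1 − 0.831²) = 1.7977
Dilated lifetime: Δt = γτ₀ = 1.7977 × 0.575 ns = 1.0337 ns
d = vΔt = 0.831c × 1.0337 ns = 2.4913×10^8 m/s × 1.0337×10^-9 s = 0.258 m

d ≈ 0.258 m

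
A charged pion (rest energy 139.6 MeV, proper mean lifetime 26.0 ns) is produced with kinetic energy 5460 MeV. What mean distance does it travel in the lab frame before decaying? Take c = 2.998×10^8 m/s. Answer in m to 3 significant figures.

γ = 1 + K/(m₀c²) = 1 + 5460/139.6 = 40.112
β = √(1 − 1/γ²) = 0.99969
Dilated lifetime: γτ₀ = 40.112 × 26.0 ns = 1042.9 ns
d = βc·γτ₀ = 0.99969 × (2.998×10^8 m/s) × 1.0429×10^-6 s = 313 m

d ≈ 313 m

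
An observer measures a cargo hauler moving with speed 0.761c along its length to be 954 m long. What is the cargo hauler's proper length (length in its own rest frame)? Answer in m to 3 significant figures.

γ = 1/√(1 − 0.761²) = 1.5414
L₀ = γL = 1.5414 × 954 = 1470 m

L₀ ≈ 1470 m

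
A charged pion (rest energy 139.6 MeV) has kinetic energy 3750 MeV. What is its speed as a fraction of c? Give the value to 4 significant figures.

β ≈ 0.9994

γ = 1 + K/(m₀c²) = 1 + 3750/139.6 = 27.8625
β = √(1 − 1/γ²) = 0.9994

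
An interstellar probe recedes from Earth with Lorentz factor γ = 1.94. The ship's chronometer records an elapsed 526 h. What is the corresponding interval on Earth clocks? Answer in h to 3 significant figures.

γ = 1.94 (given)
Time dilation: Δt = γτ₀ = 1.94 × 526 h = 1020 h

Δt ≈ 1020 h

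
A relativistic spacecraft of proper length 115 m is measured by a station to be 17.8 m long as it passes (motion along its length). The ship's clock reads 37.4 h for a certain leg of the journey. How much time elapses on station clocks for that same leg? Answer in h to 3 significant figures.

Δt ≈ 242 h

Length contraction ⇒ γ = L₀/L = 115/17.8 = 6.4607
Time dilation: Δt = γτ₀ = 6.4607 × 37.4 h = 242 h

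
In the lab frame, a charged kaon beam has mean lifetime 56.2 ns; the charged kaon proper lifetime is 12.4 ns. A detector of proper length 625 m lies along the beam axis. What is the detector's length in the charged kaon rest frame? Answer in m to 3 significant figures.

L ≈ 138 m

Time dilation ⇒ γ = Δt/τ₀ = 56.2/12.4 = 4.5323
Length contraction: L = L₀/γ = 625/4.5323 = 138 m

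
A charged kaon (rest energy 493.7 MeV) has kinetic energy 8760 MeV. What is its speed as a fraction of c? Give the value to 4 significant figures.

β ≈ 0.9986

γ = 1 + K/(m₀c²) = 1 + 8760/493.7 = 18.7436
β = √(1 − 1/γ²) = 0.9986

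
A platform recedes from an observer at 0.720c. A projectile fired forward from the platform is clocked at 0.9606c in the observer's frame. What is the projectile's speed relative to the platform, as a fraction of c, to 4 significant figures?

Inverse velocity addition: u' = (u − v)/(1 − uv/c²)
= (0.9606 − 0.720)/(1 − 0.9606×0.720) = 0.2406/0.308368 = 0.7802

u' ≈ 0.7802c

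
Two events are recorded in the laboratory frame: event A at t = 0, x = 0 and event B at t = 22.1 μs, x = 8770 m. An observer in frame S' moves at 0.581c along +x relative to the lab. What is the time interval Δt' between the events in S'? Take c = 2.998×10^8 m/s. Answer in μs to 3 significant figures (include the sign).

Δt' ≈ 6.27 μs

γ = 1/√(1 − 0.581²) = 1.2286
Δt' = γ(Δt − vΔx/c²) = 1.2286 × (22.1 μs − 0.581×8770 m / (2.998×10^8 m/s))
= 1.2286 × (5.1041 μs) = 6.27 μs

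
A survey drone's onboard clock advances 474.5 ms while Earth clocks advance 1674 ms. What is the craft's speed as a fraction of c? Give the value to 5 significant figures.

γ = Δt/τ₀ = 1674/474.5 = 3.527924
β = √(1 − 1/γ²) = √(1 − 1/3.527924²) = 0.95899

β ≈ 0.95899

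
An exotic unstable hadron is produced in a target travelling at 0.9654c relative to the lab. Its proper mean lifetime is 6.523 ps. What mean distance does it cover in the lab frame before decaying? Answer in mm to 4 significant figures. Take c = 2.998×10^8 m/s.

γ = 1/√(1 − 0.9654²) = 3.83474
Dilated lifetime: Δt = γτ₀ = 3.83474 × 6.523 ps = 25.0140 ps
d = vΔt = 0.9654c × 25.0140 ps = 2.89427×10^8 m/s × 2.50140×10^-11 s = 7.240 mm

d ≈ 7.240 mm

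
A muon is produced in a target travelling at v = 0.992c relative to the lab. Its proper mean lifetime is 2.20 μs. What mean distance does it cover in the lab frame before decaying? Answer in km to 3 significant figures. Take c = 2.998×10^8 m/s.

d ≈ 5.18 km

γ = 1/√(1 − 0.992²) = 7.9216
Dilated lifetime: Δt = γτ₀ = 7.9216 × 2.20 μs = 17.427 μs
d = vΔt = 0.992c × 17.427 μs = 2.9740×10^8 m/s × 1.7427×10^-5 s = 5.18 km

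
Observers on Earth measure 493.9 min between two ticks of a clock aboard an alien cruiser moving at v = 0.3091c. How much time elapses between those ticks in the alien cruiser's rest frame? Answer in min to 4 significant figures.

τ₀ ≈ 469.7 min

γ = 1/√(1 − 0.3091²) = 1.05149
Proper time: τ₀ = Δt/γ = 493.9/1.05149 = 469.7 min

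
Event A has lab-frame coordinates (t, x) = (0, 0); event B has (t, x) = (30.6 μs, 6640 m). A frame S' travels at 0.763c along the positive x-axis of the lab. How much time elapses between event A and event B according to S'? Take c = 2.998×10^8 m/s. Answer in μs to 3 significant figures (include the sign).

Δt' ≈ 21.2 μs

γ = 1/√(1 − 0.763²) = 1.5470
Δt' = γ(Δt − vΔx/c²) = 1.5470 × (30.6 μs − 0.763×6640 m / (2.998×10^8 m/s))
= 1.5470 × (13.701 μs) = 21.2 μs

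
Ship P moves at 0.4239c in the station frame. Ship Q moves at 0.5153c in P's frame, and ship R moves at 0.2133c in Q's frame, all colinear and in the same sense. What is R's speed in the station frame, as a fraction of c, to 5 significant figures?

Compose boost 2: (0.5153 + 0.4239)/(1 + 0.5153×0.4239) = 0.93920/1.218436 = 0.7708244
Compose boost 3: (0.2133 + 0.7708244)/(1 + 0.2133×0.7708244) = 0.9841244/1.164417 = 0.84517

u ≈ 0.84517c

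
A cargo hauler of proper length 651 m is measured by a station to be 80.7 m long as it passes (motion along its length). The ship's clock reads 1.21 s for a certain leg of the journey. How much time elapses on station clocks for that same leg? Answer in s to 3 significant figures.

Δt ≈ 9.76 s

Length contraction ⇒ γ = L₀/L = 651/80.7 = 8.0669
Time dilation: Δt = γτ₀ = 8.0669 × 1.21 s = 9.76 s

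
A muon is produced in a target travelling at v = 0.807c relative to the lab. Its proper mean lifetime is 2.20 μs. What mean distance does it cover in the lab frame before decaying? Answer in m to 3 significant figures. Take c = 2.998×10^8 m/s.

γ = 1/√(1 − 0.807²) = 1.6933
Dilated lifetime: Δt = γτ₀ = 1.6933 × 2.20 μs = 3.7253 μs
d = vΔt = 0.807c × 3.7253 μs = 2.4194×10^8 m/s × 3.7253×10^-6 s = 901 m

d ≈ 901 m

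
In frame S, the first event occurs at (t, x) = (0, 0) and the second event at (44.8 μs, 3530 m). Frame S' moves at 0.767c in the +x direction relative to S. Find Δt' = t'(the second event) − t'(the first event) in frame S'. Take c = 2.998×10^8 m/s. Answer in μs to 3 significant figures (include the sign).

Δt' ≈ 55.7 μs

γ = 1/√(1 − 0.767²) = 1.5585
Δt' = γ(Δt − vΔx/c²) = 1.5585 × (44.8 μs − 0.767×3530 m / (2.998×10^8 m/s))
= 1.5585 × (35.769 μs) = 55.7 μs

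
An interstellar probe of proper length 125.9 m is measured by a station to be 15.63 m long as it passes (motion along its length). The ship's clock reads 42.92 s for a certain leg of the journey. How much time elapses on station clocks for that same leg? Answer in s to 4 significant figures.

Length contraction ⇒ γ = L₀/L = 125.9/15.63 = 8.05502
Time dilation: Δt = γτ₀ = 8.05502 × 42.92 s = 345.7 s

Δt ≈ 345.7 s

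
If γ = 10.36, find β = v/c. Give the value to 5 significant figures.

β = √(1 − 1/γ²) = √(1 − 1/10.36²) = √(0.9906829) = 0.99533

β ≈ 0.99533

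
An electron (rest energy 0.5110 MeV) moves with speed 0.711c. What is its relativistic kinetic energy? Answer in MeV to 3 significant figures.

γ = 1/√(1 − 0.711²) = 1.4221
K = (γ − 1)m₀c² = (1.4221 − 1) × 0.5110 MeV = 0.42209 × 0.5110 MeV = 0.216 MeV

K ≈ 0.216 MeV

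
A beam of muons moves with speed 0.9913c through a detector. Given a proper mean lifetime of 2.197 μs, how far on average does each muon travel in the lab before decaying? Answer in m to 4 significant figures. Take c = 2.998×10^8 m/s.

γ = 1/√(1 − 0.9913²) = 7.59752
Dilated lifetime: Δt = γτ₀ = 7.59752 × 2.197 μs = 16.6918 μs
d = vΔt = 0.9913c × 16.6918 μs = 2.97192×10^8 m/s × 1.66918×10^-5 s = 4961 m

d ≈ 4961 m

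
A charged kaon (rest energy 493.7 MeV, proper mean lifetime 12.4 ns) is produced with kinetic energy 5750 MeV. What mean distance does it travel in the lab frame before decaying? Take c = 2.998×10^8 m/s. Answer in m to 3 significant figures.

γ = 1 + K/(m₀c²) = 1 + 5750/493.7 = 12.647
β = √(1 − 1/γ²) = 0.99687
Dilated lifetime: γτ₀ = 12.647 × 12.4 ns = 156.82 ns
d = βc·γτ₀ = 0.99687 × (2.998×10^8 m/s) × 1.5682×10^-7 s = 46.9 m

d ≈ 46.9 m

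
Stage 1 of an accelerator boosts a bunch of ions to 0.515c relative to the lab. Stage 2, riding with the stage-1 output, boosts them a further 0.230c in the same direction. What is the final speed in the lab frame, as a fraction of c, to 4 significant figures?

Compose boost 2: (0.230 + 0.515)/(1 + 0.230×0.515) = 0.7450/1.11845 = 0.6661

u ≈ 0.6661c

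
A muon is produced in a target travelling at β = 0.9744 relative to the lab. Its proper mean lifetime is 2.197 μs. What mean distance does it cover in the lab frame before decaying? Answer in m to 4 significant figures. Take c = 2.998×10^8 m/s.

d ≈ 2855 m

γ = 1/√(1 − 0.9744²) = 4.44798
Dilated lifetime: Δt = γτ₀ = 4.44798 × 2.197 μs = 9.77220 μs
d = vΔt = 0.9744c × 9.77220 μs = 2.92125×10^8 m/s × 9.77220×10^-6 s = 2855 m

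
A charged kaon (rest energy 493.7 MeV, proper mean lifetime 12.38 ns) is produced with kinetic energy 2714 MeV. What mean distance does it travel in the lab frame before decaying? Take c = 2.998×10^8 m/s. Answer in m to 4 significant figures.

d ≈ 23.83 m

γ = 1 + K/(m₀c²) = 1 + 2714/493.7 = 6.49727
β = √(1 − 1/γ²) = 0.988085
Dilated lifetime: γτ₀ = 6.49727 × 12.38 ns = 80.4361 ns
d = βc·γτ₀ = 0.988085 × (2.998×10^8 m/s) × 8.04361×10^-8 s = 23.83 m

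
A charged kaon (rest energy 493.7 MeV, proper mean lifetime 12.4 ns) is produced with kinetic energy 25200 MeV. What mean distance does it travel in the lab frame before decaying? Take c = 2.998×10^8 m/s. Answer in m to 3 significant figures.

d ≈ 193 m

γ = 1 + K/(m₀c²) = 1 + 25200/493.7 = 52.043
β = √(1 − 1/γ²) = 0.99982
Dilated lifetime: γτ₀ = 52.043 × 12.4 ns = 645.33 ns
d = βc·γτ₀ = 0.99982 × (2.998×10^8 m/s) × 6.4533×10^-7 s = 193 m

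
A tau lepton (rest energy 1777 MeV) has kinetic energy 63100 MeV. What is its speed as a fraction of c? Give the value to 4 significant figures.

β ≈ 0.9996

γ = 1 + K/(m₀c²) = 1 + 63100/1777 = 36.5093
β = √(1 − 1/γ²) = 0.9996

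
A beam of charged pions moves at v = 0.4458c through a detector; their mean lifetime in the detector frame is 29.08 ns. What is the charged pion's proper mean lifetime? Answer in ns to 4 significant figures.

τ₀ ≈ 26.03 ns

γ = 1/√(1 − 0.4458²) = 1.11715
Proper time: τ₀ = Δt/γ = 29.08/1.11715 = 26.03 ns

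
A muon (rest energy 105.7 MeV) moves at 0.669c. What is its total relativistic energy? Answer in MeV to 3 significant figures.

γ = 1/√(1 − 0.669²) = 1.3454
E = γm₀c² = 1.3454 × 105.7 MeV = 142 MeV

E ≈ 142 MeV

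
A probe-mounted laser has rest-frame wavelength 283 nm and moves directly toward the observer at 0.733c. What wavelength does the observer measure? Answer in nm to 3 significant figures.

λ_obs ≈ 111 nm

Relativistic Doppler: λ_obs = λ_src √((1−β)/(1+β))
= 283 × √(0.26700/1.7330) = 283 × 0.39252 = 111 nm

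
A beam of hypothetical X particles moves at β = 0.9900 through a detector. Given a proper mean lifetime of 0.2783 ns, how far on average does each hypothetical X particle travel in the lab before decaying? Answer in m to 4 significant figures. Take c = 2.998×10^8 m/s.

d ≈ 0.5855 m

γ = 1/√(1 − 0.9900²) = 7.08881
Dilated lifetime: Δt = γτ₀ = 7.08881 × 0.2783 ns = 1.97282 ns
d = vΔt = 0.9900c × 1.97282 ns = 2.96802×10^8 m/s × 1.97282×10^-9 s = 0.5855 m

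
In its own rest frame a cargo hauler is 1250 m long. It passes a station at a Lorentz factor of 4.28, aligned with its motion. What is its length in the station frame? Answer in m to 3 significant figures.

L ≈ 292 m

γ = 4.28 (given)
Length contraction: L = L₀/γ = 1250/4.28 = 292 m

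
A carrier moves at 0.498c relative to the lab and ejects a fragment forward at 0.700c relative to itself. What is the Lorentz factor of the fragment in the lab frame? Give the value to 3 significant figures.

u_lab = (0.700 + 0.498)/(1 + 0.700×0.498) = 1.198/1.34860 = 0.888329
γ = 1/√(1 − 0.888329²) = 2.18

γ ≈ 2.18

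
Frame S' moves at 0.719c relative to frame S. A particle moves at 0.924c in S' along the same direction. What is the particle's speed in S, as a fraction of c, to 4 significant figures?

u ≈ 0.9872c

Relativistic velocity addition: u = (u' + v)/(1 + u'v/c²)
= (0.924 + 0.719)/(1 + 0.924×0.719) = 1.643/1.66436 = 0.9872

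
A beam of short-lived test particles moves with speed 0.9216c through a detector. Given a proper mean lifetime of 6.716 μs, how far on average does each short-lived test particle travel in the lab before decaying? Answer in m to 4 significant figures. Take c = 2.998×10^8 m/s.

γ = 1/√(1 − 0.9216²) = 2.57638
Dilated lifetime: Δt = γτ₀ = 2.57638 × 6.716 μs = 17.3030 μs
d = vΔt = 0.9216c × 17.3030 μs = 2.76296×10^8 m/s × 1.73030×10^-5 s = 4781 m

d ≈ 4781 m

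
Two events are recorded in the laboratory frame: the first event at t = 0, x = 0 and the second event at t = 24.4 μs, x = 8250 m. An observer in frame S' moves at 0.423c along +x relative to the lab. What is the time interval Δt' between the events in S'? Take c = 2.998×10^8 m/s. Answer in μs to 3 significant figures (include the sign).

Δt' ≈ 14.1 μs

γ = 1/√(1 − 0.423²) = 1.1036
Δt' = γ(Δt − vΔx/c²) = 1.1036 × (24.4 μs − 0.423×8250 m / (2.998×10^8 m/s))
= 1.1036 × (12.760 μs) = 14.1 μs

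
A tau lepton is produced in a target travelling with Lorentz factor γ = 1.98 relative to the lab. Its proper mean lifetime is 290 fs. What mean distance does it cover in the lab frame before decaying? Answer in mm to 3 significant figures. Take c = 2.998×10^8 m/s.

β = √(1 − 1/γ²) = √(1 − 1/1.98²) = 0.86309
Dilated lifetime: Δt = γτ₀ = 1.98 × 290 fs = 574.20 fs
d = vΔt = 0.86309c × 574.20 fs = 2.5875×10^8 m/s × 5.7420×10^-13 s = 0.149 mm

d ≈ 0.149 mm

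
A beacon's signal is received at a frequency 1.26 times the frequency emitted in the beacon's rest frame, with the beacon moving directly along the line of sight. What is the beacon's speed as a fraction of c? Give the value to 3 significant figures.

f_obs/f_src = √((1+β)/(1−β)) = 1.26  ⇒  (1+β)/(1−β) = 1.5876
β = |1 − D²|/(1 + D²) = |1 − 1.5876|/(1 + 1.5876) = 0.227

β ≈ 0.227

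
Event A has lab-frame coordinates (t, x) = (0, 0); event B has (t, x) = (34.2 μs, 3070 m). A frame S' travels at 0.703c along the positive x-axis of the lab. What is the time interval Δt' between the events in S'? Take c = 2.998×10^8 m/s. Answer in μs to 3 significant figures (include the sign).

γ = 1/√(1 − 0.703²) = 1.4061
Δt' = γ(Δt − vΔx/c²) = 1.4061 × (34.2 μs − 0.703×3070 m / (2.998×10^8 m/s))
= 1.4061 × (27.001 μs) = 38.0 μs

Δt' ≈ 38.0 μs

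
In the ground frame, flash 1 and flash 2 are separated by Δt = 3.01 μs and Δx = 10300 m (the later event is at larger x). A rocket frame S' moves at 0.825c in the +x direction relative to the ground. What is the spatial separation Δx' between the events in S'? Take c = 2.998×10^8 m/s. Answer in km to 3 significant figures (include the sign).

Δx' ≈ 16.9 km

γ = 1/√(1 − 0.825²) = 1.7695
Δx' = γ(Δx − vΔt) = 1.7695 × (10300 m − 0.825×(2.998×10^8 m/s)×3.01×10^-6 s)
= 1.7695 × (9555.5 m) = 16.9 km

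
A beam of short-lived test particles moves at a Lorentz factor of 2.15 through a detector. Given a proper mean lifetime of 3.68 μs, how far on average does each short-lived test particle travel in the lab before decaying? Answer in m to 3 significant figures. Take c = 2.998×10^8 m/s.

β = √(1 − 1/γ²) = √(1 − 1/2.15²) = 0.88525
Dilated lifetime: Δt = γτ₀ = 2.15 × 3.68 μs = 7.9120 μs
d = vΔt = 0.88525c × 7.9120 μs = 2.6540×10^8 m/s × 7.9120×10^-6 s = 2100 m

d ≈ 2100 m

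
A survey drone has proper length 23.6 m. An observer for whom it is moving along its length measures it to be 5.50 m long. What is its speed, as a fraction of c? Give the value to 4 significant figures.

β ≈ 0.9725

γ = L₀/L = 23.6/5.50 = 4.29091
β = √(1 − 1/γ²) = 0.9725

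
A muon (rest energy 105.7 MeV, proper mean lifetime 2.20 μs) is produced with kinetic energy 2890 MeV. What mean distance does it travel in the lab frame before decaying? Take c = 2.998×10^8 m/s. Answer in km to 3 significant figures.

γ = 1 + K/(m₀c²) = 1 + 2890/105.7 = 28.342
β = √(1 − 1/γ²) = 0.99938
Dilated lifetime: γτ₀ = 28.342 × 2.20 μs = 62.351 μs
d = βc·γτ₀ = 0.99938 × (2.998×10^8 m/s) × 6.2351×10^-5 s = 18.7 km

d ≈ 18.7 km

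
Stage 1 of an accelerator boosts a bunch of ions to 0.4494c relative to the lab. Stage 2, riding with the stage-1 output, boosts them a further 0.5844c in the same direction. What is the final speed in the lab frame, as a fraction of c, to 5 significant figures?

u ≈ 0.81877c

Compose boost 2: (0.5844 + 0.4494)/(1 + 0.5844×0.4494) = 1.0338/1.262629 = 0.81877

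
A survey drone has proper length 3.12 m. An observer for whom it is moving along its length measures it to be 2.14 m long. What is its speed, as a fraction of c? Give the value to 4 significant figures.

γ = L₀/L = 3.12/2.14 = 1.45794
β = √(1 − 1/γ²) = 0.7277

β ≈ 0.7277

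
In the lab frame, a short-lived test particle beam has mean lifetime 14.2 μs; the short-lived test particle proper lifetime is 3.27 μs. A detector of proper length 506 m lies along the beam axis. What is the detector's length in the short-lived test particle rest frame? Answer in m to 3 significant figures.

L ≈ 117 m

Time dilation ⇒ γ = Δt/τ₀ = 14.2/3.27 = 4.3425
Length contraction: L = L₀/γ = 506/4.3425 = 117 m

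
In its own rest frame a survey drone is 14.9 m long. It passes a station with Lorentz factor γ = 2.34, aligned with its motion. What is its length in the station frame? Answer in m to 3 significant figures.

γ = 2.34 (given)
Length contraction: L = L₀/γ = 14.9/2.34 = 6.37 m

L ≈ 6.37 m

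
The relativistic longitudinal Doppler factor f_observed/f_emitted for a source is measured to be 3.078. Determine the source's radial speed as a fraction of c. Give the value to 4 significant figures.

f_obs/f_src = √((1+β)/(1−β)) = 3.078  ⇒  (1+β)/(1−β) = 9.47408
β = |1 − D²|/(1 + D²) = |1 − 9.47408|/(1 + 9.47408) = 0.8091

β ≈ 0.8091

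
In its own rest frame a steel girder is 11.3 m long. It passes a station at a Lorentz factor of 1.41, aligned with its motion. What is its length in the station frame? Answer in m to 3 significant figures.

γ = 1.41 (given)
Length contraction: L = L₀/γ = 11.3/1.41 = 8.01 m

L ≈ 8.01 m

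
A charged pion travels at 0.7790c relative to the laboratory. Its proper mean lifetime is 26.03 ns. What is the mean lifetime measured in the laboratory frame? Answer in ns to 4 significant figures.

Δt ≈ 41.51 ns

γ = 1/√(1 − 0.7790²) = 1.59484
Time dilation: Δt = γτ₀ = 1.59484 × 26.03 ns = 41.51 ns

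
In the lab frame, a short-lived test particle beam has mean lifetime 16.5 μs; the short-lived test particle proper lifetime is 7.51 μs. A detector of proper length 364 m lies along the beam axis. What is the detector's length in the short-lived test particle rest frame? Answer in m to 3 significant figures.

L ≈ 166 m

Time dilation ⇒ γ = Δt/τ₀ = 16.5/7.51 = 2.1971
Length contraction: L = L₀/γ = 364/2.1971 = 166 m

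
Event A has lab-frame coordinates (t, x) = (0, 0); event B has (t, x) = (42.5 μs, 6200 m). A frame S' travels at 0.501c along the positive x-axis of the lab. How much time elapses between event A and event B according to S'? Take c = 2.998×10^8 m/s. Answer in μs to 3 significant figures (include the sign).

γ = 1/√(1 − 0.501²) = 1.1555
Δt' = γ(Δt − vΔx/c²) = 1.1555 × (42.5 μs − 0.501×6200 m / (2.998×10^8 m/s))
= 1.1555 × (32.139 μs) = 37.1 μs

Δt' ≈ 37.1 μs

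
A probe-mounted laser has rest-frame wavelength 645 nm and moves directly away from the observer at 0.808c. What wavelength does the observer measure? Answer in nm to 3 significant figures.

λ_obs ≈ 1980 nm

Relativistic Doppler: λ_obs = λ_src √((1+β)/(1−β))
= 645 × √(1.8080/0.19200) = 645 × 3.0687 = 1980 nm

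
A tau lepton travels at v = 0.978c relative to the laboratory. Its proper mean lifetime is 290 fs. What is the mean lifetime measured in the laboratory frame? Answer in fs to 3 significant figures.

Δt ≈ 1390 fs

γ = 1/√(1 − 0.978²) = 4.7938
Time dilation: Δt = γτ₀ = 4.7938 × 290 fs = 1390 fs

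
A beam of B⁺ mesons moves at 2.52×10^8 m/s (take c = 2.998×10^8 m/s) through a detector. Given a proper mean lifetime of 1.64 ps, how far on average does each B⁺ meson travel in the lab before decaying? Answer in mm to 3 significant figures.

d ≈ 0.763 mm

β = v/c = 2.52×10^8 / 2.998×10^8 = 0.84056
γ = 1/√(1 − 0.84056²) = 1.8460
Dilated lifetime: Δt = γτ₀ = 1.8460 × 1.64 ps = 3.0274 ps
d = vΔt = 0.84056c × 3.0274 ps = 2.5200×10^8 m/s × 3.0274×10^-12 s = 0.763 mm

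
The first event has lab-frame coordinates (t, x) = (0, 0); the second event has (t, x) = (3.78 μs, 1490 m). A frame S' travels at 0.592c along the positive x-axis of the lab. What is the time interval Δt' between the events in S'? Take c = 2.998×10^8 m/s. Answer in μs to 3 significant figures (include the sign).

γ = 1/√(1 − 0.592²) = 1.2408
Δt' = γ(Δt − vΔx/c²) = 1.2408 × (3.78 μs − 0.592×1490 m / (2.998×10^8 m/s))
= 1.2408 × (0.83777 μs) = 1.04 μs

Δt' ≈ 1.04 μs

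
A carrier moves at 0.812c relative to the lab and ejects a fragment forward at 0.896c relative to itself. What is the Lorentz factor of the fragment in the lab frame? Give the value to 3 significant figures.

γ ≈ 6.67

u_lab = (0.896 + 0.812)/(1 + 0.896×0.812) = 1.708/1.72755 = 0.988682
γ = 1/√(1 − 0.988682²) = 6.67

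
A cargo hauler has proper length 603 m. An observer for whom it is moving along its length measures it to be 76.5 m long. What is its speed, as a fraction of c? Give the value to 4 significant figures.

β ≈ 0.9919

γ = L₀/L = 603/76.5 = 7.88235
β = √(1 − 1/γ²) = 0.9919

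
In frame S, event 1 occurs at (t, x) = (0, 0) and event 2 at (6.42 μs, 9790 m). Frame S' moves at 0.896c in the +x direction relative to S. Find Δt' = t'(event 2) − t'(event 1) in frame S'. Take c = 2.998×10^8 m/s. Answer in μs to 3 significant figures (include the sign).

Δt' ≈ -51.4 μs

γ = 1/√(1 − 0.896²) = 2.2520
Δt' = γ(Δt − vΔx/c²) = 2.2520 × (6.42 μs − 0.896×9790 m / (2.998×10^8 m/s))
= 2.2520 × (-22.839 μs) = -51.4 μs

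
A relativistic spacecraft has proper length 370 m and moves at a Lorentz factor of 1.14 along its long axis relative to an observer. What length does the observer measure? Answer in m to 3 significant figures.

γ = 1.14 (given)
Length contraction: L = L₀/γ = 370/1.14 = 325 m

L ≈ 325 m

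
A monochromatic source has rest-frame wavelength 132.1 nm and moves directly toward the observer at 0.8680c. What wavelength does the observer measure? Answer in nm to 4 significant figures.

λ_obs ≈ 35.12 nm

Relativistic Doppler: λ_obs = λ_src √((1−β)/(1+β))
= 132.1 × √(0.132000/1.86800) = 132.1 × 0.265827 = 35.12 nm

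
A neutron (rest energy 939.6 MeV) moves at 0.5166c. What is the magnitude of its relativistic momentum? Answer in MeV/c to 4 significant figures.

γ = 1/√(1 − 0.5166²) = 1.16791
p = γβm₀c = 1.16791 × 0.5166 × 939.6 MeV/c = 566.9 MeV/c

p ≈ 566.9 MeV/c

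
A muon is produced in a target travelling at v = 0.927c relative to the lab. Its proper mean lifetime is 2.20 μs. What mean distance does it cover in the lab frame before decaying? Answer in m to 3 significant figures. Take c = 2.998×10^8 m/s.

γ = 1/√(1 − 0.927²) = 2.6662
Dilated lifetime: Δt = γτ₀ = 2.6662 × 2.20 μs = 5.8657 μs
d = vΔt = 0.927c × 5.8657 μs = 2.7791×10^8 m/s × 5.8657×10^-6 s = 1630 m

d ≈ 1630 m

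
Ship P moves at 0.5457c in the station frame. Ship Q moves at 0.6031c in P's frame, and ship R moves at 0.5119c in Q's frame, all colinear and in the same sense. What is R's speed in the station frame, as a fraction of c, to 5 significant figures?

Compose boost 2: (0.6031 + 0.5457)/(1 + 0.6031×0.5457) = 1.1488/1.329112 = 0.8643367
Compose boost 3: (0.5119 + 0.8643367)/(1 + 0.5119×0.8643367) = 1.376237/1.442454 = 0.95409

u ≈ 0.95409c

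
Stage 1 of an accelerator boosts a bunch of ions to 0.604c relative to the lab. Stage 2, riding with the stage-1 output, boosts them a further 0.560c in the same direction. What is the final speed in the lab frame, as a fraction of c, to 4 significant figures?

Compose boost 2: (0.560 + 0.604)/(1 + 0.560×0.604) = 1.164/1.33824 = 0.8698

u ≈ 0.8698c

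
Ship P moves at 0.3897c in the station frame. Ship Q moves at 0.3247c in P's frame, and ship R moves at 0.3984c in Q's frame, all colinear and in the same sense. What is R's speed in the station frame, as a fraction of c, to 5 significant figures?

Compose boost 2: (0.3247 + 0.3897)/(1 + 0.3247×0.3897) = 0.71440/1.126536 = 0.6341566
Compose boost 3: (0.3984 + 0.6341566)/(1 + 0.3984×0.6341566) = 1.032557/1.252648 = 0.82430

u ≈ 0.82430c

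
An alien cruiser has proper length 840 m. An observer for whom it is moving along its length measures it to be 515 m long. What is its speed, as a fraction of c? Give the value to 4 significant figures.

γ = L₀/L = 840/515 = 1.63107
β = √(1 − 1/γ²) = 0.7900

β ≈ 0.7900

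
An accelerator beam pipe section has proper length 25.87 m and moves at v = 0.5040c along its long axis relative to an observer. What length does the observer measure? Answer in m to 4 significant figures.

L ≈ 22.34 m

γ = 1/√(1 − 0.5040²) = 1.15780
Length contraction: L = L₀/γ = 25.87/1.15780 = 22.34 m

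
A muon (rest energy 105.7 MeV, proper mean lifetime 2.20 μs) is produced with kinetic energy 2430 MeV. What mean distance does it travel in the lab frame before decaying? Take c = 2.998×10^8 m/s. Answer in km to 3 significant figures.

d ≈ 15.8 km

γ = 1 + K/(m₀c²) = 1 + 2430/105.7 = 23.990
β = √(1 − 1/γ²) = 0.99913
Dilated lifetime: γτ₀ = 23.990 × 2.20 μs = 52.777 μs
d = βc·γτ₀ = 0.99913 × (2.998×10^8 m/s) × 5.2777×10^-5 s = 15.8 km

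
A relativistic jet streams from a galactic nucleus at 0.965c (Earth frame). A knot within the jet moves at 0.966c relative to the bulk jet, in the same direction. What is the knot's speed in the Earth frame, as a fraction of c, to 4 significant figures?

u ≈ 0.9994c

Relativistic velocity addition: u = (u' + v)/(1 + u'v/c²)
= (0.966 + 0.965)/(1 + 0.966×0.965) = 1.931/1.93219 = 0.9994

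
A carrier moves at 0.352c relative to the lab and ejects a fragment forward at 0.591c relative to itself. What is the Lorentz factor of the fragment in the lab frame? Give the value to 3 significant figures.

γ ≈ 1.60

u_lab = (0.591 + 0.352)/(1 + 0.591×0.352) = 0.9430/1.20803 = 0.780608
γ = 1/√(1 − 0.780608²) = 1.60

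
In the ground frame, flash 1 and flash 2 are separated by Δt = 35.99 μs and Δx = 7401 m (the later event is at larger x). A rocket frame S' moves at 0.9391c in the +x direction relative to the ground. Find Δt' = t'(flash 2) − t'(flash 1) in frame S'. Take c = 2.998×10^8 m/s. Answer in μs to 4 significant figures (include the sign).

Δt' ≈ 37.27 μs

γ = 1/√(1 − 0.9391²) = 2.90999
Δt' = γ(Δt − vΔx/c²) = 2.90999 × (35.99 μs − 0.9391×7401 m / (2.998×10^8 m/s))
= 2.90999 × (12.8069 μs) = 37.27 μs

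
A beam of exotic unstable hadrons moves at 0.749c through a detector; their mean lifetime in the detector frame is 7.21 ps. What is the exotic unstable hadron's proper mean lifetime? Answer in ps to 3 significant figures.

τ₀ ≈ 4.78 ps

γ = 1/√(1 − 0.749²) = 1.5093
Proper time: τ₀ = Δt/γ = 7.21/1.5093 = 4.78 ps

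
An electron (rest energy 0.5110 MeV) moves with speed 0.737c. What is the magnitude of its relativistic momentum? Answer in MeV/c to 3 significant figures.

p ≈ 0.557 MeV/c

γ = 1/√(1 − 0.737²) = 1.4795
p = γβm₀c = 1.4795 × 0.737 × 0.5110 MeV/c = 0.557 MeV/c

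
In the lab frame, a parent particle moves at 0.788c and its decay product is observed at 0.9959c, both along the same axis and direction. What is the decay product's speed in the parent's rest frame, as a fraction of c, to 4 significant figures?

Inverse velocity addition: u' = (u − v)/(1 − uv/c²)
= (0.9959 − 0.788)/(1 − 0.9959×0.788) = 0.2079/0.215231 = 0.9659

u' ≈ 0.9659c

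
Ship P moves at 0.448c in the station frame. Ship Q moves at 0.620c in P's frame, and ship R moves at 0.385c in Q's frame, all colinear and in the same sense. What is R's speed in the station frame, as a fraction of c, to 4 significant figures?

u ≈ 0.9236c

Compose boost 2: (0.620 + 0.448)/(1 + 0.620×0.448) = 1.068/1.27776 = 0.835838
Compose boost 3: (0.385 + 0.835838)/(1 + 0.385×0.835838) = 1.22084/1.32180 = 0.9236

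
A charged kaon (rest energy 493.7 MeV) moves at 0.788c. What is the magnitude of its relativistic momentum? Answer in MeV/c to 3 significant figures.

γ = 1/√(1 − 0.788²) = 1.6242
p = γβm₀c = 1.6242 × 0.788 × 493.7 MeV/c = 632 MeV/c

p ≈ 632 MeV/c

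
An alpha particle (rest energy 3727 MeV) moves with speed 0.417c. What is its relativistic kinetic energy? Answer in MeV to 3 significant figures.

K ≈ 374 MeV

γ = 1/√(1 − 0.417²) = 1.1002
K = (γ − 1)m₀c² = (1.1002 − 1) × 3727 MeV = 0.10022 × 3727 MeV = 374 MeV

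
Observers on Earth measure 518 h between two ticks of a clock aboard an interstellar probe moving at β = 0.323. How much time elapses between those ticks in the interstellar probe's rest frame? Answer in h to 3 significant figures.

γ = 1/√(1 − 0.323²) = 1.0566
Proper time: τ₀ = Δt/γ = 518/1.0566 = 490 h

τ₀ ≈ 490 h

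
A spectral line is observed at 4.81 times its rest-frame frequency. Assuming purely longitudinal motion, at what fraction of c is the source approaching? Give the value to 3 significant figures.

β ≈ 0.917

f_obs/f_src = √((1+β)/(1−β)) = 4.81  ⇒  (1+β)/(1−β) = 23.136
β = |1 − D²|/(1 + D²) = |1 − 23.136|/(1 + 23.136) = 0.917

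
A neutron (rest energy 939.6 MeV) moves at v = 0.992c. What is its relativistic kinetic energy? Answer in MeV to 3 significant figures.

K ≈ 6500 MeV

γ = 1/√(1 − 0.992²) = 7.9216
K = (γ − 1)m₀c² = (7.9216 − 1) × 939.6 MeV = 6.9216 × 939.6 MeV = 6500 MeV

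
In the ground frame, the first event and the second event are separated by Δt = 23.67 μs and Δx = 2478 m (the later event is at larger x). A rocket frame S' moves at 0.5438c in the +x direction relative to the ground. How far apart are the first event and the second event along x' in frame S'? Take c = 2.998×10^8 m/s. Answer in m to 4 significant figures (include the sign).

γ = 1/√(1 − 0.5438²) = 1.19159
Δx' = γ(Δx − vΔt) = 1.19159 × (2478 m − 0.5438×(2.998×10^8 m/s)×23.67×10^-6 s)
= 1.19159 × (-1380.95 m) = -1646 m

Δx' ≈ -1646 m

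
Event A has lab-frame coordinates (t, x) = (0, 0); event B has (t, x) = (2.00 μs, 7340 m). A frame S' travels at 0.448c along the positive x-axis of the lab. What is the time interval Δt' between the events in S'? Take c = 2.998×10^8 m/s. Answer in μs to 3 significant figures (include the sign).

γ = 1/√(1 − 0.448²) = 1.1185
Δt' = γ(Δt − vΔx/c²) = 1.1185 × (2.00 μs − 0.448×7340 m / (2.998×10^8 m/s))
= 1.1185 × (-8.9684 μs) = -10.0 μs

Δt' ≈ -10.0 μs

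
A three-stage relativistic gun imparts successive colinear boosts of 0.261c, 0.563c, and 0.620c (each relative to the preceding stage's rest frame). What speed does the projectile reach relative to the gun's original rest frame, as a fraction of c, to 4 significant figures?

u ≈ 0.9260c

Compose boost 2: (0.563 + 0.261)/(1 + 0.563×0.261) = 0.8240/1.14694 = 0.718432
Compose boost 3: (0.620 + 0.718432)/(1 + 0.620×0.718432) = 1.33843/1.44543 = 0.9260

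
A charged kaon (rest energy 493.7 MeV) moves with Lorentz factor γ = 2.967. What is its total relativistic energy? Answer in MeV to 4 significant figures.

E ≈ 1465 MeV

γ = 2.967 (given)
E = γm₀c² = 2.967 × 493.7 MeV = 1465 MeV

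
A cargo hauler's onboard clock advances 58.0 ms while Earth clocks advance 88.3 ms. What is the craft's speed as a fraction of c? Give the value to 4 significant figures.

β ≈ 0.7540

γ = Δt/τ₀ = 88.3/58.0 = 1.52241
β = √(1 − 1/γ²) = √(1 − 1/1.52241²) = 0.7540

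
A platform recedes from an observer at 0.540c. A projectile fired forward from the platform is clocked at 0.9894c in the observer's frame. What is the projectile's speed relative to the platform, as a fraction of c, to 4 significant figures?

u' ≈ 0.9649c

Inverse velocity addition: u' = (u − v)/(1 − uv/c²)
= (0.9894 − 0.540)/(1 − 0.9894×0.540) = 0.4494/0.465724 = 0.9649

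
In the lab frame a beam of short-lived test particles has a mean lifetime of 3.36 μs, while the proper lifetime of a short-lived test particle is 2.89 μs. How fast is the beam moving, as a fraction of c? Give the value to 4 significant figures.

γ = Δt/τ₀ = 3.36/2.89 = 1.16263
β = √(1 − 1/γ²) = √(1 − 1/1.16263²) = 0.5101

β ≈ 0.5101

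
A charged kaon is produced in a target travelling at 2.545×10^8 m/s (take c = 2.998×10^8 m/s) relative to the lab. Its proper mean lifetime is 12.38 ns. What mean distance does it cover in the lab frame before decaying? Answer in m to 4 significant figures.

β = v/c = 2.545×10^8 / 2.998×10^8 = 0.848899
γ = 1/√(1 − 0.848899²) = 1.89195
Dilated lifetime: Δt = γτ₀ = 1.89195 × 12.38 ns = 23.4224 ns
d = vΔt = 0.848899c × 23.4224 ns = 2.54500×10^8 m/s × 2.34224×10^-8 s = 5.961 m

d ≈ 5.961 m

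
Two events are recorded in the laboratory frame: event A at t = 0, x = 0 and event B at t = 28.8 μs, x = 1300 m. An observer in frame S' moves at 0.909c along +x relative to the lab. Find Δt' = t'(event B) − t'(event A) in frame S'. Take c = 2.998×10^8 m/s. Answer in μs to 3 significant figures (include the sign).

Δt' ≈ 59.6 μs

γ = 1/√(1 − 0.909²) = 2.3993
Δt' = γ(Δt − vΔx/c²) = 2.3993 × (28.8 μs − 0.909×1300 m / (2.998×10^8 m/s))
= 2.3993 × (24.858 μs) = 59.6 μs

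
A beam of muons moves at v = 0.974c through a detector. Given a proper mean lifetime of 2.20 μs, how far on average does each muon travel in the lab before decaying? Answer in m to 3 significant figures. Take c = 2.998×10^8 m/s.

γ = 1/√(1 − 0.974²) = 4.4141
Dilated lifetime: Δt = γτ₀ = 4.4141 × 2.20 μs = 9.7110 μs
d = vΔt = 0.974c × 9.7110 μs = 2.9201×10^8 m/s × 9.7110×10^-6 s = 2840 m

d ≈ 2840 m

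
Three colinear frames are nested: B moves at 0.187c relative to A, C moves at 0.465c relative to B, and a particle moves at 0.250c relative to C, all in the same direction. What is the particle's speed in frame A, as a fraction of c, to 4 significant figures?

Compose boost 2: (0.465 + 0.187)/(1 + 0.465×0.187) = 0.6520/1.08696 = 0.599841
Compose boost 3: (0.250 + 0.599841)/(1 + 0.250×0.599841) = 0.849841/1.14996 = 0.7390

u ≈ 0.7390c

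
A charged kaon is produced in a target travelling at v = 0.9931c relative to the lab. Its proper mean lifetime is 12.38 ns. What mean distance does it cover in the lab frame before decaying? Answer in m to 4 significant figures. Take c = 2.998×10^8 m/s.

d ≈ 31.43 m

γ = 1/√(1 − 0.9931²) = 8.52729
Dilated lifetime: Δt = γτ₀ = 8.52729 × 12.38 ns = 105.568 ns
d = vΔt = 0.9931c × 105.568 ns = 2.97731×10^8 m/s × 1.05568×10^-7 s = 31.43 m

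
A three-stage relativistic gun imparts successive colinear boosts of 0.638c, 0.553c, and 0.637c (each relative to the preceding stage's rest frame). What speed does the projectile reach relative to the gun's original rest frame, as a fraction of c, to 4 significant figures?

Compose boost 2: (0.553 + 0.638)/(1 + 0.553×0.638) = 1.191/1.35281 = 0.880387
Compose boost 3: (0.637 + 0.880387)/(1 + 0.637×0.880387) = 1.51739/1.56081 = 0.9722

u ≈ 0.9722c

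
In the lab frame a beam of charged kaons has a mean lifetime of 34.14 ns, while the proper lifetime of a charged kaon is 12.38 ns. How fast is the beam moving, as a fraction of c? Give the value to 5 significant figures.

γ = Δt/τ₀ = 34.14/12.38 = 2.757674
β = √(1 − 1/γ²) = √(1 − 1/2.757674²) = 0.93194

β ≈ 0.93194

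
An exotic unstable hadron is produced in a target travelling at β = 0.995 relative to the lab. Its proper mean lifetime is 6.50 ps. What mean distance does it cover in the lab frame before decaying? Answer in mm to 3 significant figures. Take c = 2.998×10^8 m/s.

d ≈ 19.4 mm

γ = 1/√(1 − 0.995²) = 10.013
Dilated lifetime: Δt = γτ₀ = 10.013 × 6.50 ps = 65.081 ps
d = vΔt = 0.995c × 65.081 ps = 2.9830×10^8 m/s × 6.5081×10^-11 s = 19.4 mm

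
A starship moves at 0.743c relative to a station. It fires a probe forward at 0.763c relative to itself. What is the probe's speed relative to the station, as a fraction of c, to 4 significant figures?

Relativistic velocity addition: u = (u' + v)/(1 + u'v/c²)
= (0.763 + 0.743)/(1 + 0.763×0.743) = 1.506/1.56691 = 0.9611

u ≈ 0.9611c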